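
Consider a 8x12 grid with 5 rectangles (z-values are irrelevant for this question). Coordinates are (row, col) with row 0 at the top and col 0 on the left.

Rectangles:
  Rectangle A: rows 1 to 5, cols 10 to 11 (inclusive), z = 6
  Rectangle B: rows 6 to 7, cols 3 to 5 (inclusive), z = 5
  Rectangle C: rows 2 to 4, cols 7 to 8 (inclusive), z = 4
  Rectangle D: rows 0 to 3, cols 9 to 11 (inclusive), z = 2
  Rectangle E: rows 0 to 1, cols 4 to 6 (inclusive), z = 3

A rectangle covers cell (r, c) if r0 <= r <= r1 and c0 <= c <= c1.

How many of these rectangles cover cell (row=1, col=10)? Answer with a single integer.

Check cell (1,10):
  A: rows 1-5 cols 10-11 -> covers
  B: rows 6-7 cols 3-5 -> outside (row miss)
  C: rows 2-4 cols 7-8 -> outside (row miss)
  D: rows 0-3 cols 9-11 -> covers
  E: rows 0-1 cols 4-6 -> outside (col miss)
Count covering = 2

Answer: 2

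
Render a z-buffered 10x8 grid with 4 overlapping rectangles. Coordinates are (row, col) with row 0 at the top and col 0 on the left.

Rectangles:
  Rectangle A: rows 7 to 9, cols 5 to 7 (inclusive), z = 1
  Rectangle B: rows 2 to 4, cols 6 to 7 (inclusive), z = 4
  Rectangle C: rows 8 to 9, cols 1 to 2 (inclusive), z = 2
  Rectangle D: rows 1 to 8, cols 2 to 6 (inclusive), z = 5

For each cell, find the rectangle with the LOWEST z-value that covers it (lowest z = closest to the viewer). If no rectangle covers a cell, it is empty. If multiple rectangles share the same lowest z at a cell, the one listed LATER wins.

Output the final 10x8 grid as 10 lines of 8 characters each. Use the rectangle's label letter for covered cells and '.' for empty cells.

........
..DDDDD.
..DDDDBB
..DDDDBB
..DDDDBB
..DDDDD.
..DDDDD.
..DDDAAA
.CCDDAAA
.CC..AAA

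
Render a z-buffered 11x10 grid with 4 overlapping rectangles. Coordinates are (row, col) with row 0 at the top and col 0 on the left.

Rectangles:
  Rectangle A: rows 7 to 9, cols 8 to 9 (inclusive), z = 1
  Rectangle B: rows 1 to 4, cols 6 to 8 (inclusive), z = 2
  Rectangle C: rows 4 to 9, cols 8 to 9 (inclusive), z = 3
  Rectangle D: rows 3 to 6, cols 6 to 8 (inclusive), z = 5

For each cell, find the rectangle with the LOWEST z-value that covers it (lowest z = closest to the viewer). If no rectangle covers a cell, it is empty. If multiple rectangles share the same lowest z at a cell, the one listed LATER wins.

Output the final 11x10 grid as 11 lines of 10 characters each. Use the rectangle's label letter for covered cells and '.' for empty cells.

..........
......BBB.
......BBB.
......BBB.
......BBBC
......DDCC
......DDCC
........AA
........AA
........AA
..........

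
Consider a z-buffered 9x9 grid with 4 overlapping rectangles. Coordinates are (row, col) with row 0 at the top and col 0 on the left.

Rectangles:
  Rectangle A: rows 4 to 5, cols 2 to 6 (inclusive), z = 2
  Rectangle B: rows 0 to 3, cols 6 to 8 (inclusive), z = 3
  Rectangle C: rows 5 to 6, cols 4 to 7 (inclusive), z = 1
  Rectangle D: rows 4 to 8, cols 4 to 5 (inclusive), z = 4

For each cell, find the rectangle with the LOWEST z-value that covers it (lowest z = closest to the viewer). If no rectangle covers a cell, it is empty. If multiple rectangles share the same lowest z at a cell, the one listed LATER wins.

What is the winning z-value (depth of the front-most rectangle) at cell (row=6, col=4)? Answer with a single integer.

Answer: 1

Derivation:
Check cell (6,4):
  A: rows 4-5 cols 2-6 -> outside (row miss)
  B: rows 0-3 cols 6-8 -> outside (row miss)
  C: rows 5-6 cols 4-7 z=1 -> covers; best now C (z=1)
  D: rows 4-8 cols 4-5 z=4 -> covers; best now C (z=1)
Winner: C at z=1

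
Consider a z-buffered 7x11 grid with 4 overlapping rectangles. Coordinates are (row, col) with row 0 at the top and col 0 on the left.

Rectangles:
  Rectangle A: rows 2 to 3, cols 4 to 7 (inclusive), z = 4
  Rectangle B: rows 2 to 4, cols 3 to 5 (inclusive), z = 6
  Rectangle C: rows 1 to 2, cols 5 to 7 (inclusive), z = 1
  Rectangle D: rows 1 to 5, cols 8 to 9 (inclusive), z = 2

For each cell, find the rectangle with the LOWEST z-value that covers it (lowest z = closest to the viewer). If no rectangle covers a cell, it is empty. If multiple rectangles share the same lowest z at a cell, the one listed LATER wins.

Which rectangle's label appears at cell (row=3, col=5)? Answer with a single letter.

Check cell (3,5):
  A: rows 2-3 cols 4-7 z=4 -> covers; best now A (z=4)
  B: rows 2-4 cols 3-5 z=6 -> covers; best now A (z=4)
  C: rows 1-2 cols 5-7 -> outside (row miss)
  D: rows 1-5 cols 8-9 -> outside (col miss)
Winner: A at z=4

Answer: A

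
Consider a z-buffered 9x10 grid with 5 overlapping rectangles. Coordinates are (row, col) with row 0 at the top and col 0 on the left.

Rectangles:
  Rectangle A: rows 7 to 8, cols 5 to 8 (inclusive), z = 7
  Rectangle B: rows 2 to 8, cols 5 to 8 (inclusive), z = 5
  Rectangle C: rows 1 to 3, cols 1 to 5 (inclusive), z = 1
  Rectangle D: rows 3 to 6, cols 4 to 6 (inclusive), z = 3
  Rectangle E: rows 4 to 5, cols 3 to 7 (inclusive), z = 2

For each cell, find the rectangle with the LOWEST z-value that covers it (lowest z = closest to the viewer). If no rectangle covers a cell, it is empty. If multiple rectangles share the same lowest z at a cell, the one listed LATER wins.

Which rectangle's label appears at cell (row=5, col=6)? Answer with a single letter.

Answer: E

Derivation:
Check cell (5,6):
  A: rows 7-8 cols 5-8 -> outside (row miss)
  B: rows 2-8 cols 5-8 z=5 -> covers; best now B (z=5)
  C: rows 1-3 cols 1-5 -> outside (row miss)
  D: rows 3-6 cols 4-6 z=3 -> covers; best now D (z=3)
  E: rows 4-5 cols 3-7 z=2 -> covers; best now E (z=2)
Winner: E at z=2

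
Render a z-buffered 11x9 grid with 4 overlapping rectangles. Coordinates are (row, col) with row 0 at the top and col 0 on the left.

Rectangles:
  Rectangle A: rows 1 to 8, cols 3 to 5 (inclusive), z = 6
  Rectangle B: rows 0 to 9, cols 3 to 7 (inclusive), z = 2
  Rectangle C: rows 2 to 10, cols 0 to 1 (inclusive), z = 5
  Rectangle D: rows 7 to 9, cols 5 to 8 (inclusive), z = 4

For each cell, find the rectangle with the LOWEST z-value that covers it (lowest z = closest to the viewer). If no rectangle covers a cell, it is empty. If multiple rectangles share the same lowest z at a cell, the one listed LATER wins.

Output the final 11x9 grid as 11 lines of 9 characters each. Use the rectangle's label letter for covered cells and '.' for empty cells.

...BBBBB.
...BBBBB.
CC.BBBBB.
CC.BBBBB.
CC.BBBBB.
CC.BBBBB.
CC.BBBBB.
CC.BBBBBD
CC.BBBBBD
CC.BBBBBD
CC.......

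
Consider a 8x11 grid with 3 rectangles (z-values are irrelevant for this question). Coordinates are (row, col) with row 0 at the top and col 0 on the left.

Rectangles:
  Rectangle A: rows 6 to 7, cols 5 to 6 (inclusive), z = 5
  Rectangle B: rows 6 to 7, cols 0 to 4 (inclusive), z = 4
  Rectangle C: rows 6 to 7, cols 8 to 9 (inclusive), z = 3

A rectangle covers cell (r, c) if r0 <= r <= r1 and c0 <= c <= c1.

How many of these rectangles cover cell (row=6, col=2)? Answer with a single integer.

Answer: 1

Derivation:
Check cell (6,2):
  A: rows 6-7 cols 5-6 -> outside (col miss)
  B: rows 6-7 cols 0-4 -> covers
  C: rows 6-7 cols 8-9 -> outside (col miss)
Count covering = 1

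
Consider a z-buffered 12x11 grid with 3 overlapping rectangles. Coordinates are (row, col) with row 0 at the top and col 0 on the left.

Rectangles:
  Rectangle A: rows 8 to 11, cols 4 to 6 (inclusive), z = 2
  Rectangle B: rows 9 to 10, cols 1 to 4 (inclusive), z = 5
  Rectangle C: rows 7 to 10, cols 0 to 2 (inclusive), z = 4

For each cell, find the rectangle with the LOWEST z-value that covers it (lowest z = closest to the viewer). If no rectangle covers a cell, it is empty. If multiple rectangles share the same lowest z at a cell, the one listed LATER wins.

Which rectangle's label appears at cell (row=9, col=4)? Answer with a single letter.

Answer: A

Derivation:
Check cell (9,4):
  A: rows 8-11 cols 4-6 z=2 -> covers; best now A (z=2)
  B: rows 9-10 cols 1-4 z=5 -> covers; best now A (z=2)
  C: rows 7-10 cols 0-2 -> outside (col miss)
Winner: A at z=2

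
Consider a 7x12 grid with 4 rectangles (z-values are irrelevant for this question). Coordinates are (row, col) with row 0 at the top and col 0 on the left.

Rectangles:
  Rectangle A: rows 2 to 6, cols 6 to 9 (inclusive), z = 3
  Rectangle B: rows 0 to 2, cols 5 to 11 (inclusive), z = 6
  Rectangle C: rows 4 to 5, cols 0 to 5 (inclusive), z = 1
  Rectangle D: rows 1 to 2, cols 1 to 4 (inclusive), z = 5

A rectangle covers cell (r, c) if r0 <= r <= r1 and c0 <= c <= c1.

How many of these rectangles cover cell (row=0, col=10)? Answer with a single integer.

Check cell (0,10):
  A: rows 2-6 cols 6-9 -> outside (row miss)
  B: rows 0-2 cols 5-11 -> covers
  C: rows 4-5 cols 0-5 -> outside (row miss)
  D: rows 1-2 cols 1-4 -> outside (row miss)
Count covering = 1

Answer: 1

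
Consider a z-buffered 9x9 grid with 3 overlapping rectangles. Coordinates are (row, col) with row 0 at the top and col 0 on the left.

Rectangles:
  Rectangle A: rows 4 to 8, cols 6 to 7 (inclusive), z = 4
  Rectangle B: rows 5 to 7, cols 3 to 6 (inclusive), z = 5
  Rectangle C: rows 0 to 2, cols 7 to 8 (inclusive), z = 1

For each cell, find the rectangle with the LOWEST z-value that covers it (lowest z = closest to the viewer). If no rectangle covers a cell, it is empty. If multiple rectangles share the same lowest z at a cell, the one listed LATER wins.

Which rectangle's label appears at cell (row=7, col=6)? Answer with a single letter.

Answer: A

Derivation:
Check cell (7,6):
  A: rows 4-8 cols 6-7 z=4 -> covers; best now A (z=4)
  B: rows 5-7 cols 3-6 z=5 -> covers; best now A (z=4)
  C: rows 0-2 cols 7-8 -> outside (row miss)
Winner: A at z=4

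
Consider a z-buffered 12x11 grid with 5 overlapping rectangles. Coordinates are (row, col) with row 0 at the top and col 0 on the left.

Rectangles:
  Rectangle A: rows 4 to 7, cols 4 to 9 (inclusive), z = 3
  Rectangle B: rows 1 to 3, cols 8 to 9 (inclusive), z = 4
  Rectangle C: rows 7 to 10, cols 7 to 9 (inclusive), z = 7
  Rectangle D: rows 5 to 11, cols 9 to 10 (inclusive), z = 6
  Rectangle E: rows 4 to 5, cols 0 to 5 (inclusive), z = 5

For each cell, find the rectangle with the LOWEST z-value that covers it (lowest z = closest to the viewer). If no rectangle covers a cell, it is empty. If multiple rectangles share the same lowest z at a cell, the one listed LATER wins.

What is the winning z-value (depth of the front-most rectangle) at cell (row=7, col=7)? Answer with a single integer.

Answer: 3

Derivation:
Check cell (7,7):
  A: rows 4-7 cols 4-9 z=3 -> covers; best now A (z=3)
  B: rows 1-3 cols 8-9 -> outside (row miss)
  C: rows 7-10 cols 7-9 z=7 -> covers; best now A (z=3)
  D: rows 5-11 cols 9-10 -> outside (col miss)
  E: rows 4-5 cols 0-5 -> outside (row miss)
Winner: A at z=3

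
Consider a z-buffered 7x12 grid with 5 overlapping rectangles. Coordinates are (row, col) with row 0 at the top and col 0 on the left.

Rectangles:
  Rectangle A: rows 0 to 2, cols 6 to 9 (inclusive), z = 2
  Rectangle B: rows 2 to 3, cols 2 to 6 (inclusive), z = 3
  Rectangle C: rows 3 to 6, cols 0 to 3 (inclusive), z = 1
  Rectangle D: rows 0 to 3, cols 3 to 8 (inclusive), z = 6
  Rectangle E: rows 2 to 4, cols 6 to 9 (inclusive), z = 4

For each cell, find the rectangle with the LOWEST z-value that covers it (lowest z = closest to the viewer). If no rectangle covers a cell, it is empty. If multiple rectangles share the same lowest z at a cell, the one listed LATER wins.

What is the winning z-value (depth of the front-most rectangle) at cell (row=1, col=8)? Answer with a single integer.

Check cell (1,8):
  A: rows 0-2 cols 6-9 z=2 -> covers; best now A (z=2)
  B: rows 2-3 cols 2-6 -> outside (row miss)
  C: rows 3-6 cols 0-3 -> outside (row miss)
  D: rows 0-3 cols 3-8 z=6 -> covers; best now A (z=2)
  E: rows 2-4 cols 6-9 -> outside (row miss)
Winner: A at z=2

Answer: 2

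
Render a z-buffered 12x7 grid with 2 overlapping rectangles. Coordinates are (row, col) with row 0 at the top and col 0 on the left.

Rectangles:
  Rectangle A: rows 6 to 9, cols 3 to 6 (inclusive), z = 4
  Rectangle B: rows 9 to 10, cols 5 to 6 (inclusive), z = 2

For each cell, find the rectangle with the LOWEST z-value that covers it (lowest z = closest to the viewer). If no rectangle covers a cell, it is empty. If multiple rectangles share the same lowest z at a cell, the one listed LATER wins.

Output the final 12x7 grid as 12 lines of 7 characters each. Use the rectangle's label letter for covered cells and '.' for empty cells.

.......
.......
.......
.......
.......
.......
...AAAA
...AAAA
...AAAA
...AABB
.....BB
.......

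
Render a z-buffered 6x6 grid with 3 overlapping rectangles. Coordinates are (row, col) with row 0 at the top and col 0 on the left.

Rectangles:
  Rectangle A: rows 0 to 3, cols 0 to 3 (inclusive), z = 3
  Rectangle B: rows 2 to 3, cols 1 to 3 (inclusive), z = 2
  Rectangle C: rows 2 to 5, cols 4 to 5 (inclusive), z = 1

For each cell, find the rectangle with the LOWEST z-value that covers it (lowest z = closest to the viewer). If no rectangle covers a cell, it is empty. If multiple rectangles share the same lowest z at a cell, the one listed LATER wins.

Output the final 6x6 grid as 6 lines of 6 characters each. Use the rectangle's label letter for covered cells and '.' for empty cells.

AAAA..
AAAA..
ABBBCC
ABBBCC
....CC
....CC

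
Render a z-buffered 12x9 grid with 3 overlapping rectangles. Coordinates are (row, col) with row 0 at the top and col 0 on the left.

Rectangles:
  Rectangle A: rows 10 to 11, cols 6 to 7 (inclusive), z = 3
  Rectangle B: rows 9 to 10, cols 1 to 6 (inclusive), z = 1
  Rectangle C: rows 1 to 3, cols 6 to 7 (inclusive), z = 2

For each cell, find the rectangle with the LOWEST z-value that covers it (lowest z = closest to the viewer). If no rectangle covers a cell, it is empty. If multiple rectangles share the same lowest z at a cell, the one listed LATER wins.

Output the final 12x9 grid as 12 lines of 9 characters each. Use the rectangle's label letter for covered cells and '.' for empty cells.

.........
......CC.
......CC.
......CC.
.........
.........
.........
.........
.........
.BBBBBB..
.BBBBBBA.
......AA.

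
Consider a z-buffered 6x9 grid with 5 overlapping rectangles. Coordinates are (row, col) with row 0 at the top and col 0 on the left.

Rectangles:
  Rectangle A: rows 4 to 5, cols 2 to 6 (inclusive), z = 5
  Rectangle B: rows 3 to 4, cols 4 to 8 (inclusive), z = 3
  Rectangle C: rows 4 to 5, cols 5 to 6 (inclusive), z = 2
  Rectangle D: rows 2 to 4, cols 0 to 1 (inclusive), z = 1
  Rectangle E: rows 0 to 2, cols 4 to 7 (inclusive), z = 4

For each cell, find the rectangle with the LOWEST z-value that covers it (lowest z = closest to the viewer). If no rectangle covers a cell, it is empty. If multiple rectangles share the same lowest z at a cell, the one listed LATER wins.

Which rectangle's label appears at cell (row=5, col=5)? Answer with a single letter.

Answer: C

Derivation:
Check cell (5,5):
  A: rows 4-5 cols 2-6 z=5 -> covers; best now A (z=5)
  B: rows 3-4 cols 4-8 -> outside (row miss)
  C: rows 4-5 cols 5-6 z=2 -> covers; best now C (z=2)
  D: rows 2-4 cols 0-1 -> outside (row miss)
  E: rows 0-2 cols 4-7 -> outside (row miss)
Winner: C at z=2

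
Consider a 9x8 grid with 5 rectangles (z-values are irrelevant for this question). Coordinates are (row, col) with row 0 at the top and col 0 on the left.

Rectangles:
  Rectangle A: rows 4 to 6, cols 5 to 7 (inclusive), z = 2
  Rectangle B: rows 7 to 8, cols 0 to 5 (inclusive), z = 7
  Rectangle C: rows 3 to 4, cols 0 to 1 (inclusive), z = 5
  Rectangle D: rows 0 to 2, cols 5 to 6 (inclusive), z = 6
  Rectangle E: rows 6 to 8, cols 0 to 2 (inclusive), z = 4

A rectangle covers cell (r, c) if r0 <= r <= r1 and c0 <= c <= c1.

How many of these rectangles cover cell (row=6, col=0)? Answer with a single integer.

Answer: 1

Derivation:
Check cell (6,0):
  A: rows 4-6 cols 5-7 -> outside (col miss)
  B: rows 7-8 cols 0-5 -> outside (row miss)
  C: rows 3-4 cols 0-1 -> outside (row miss)
  D: rows 0-2 cols 5-6 -> outside (row miss)
  E: rows 6-8 cols 0-2 -> covers
Count covering = 1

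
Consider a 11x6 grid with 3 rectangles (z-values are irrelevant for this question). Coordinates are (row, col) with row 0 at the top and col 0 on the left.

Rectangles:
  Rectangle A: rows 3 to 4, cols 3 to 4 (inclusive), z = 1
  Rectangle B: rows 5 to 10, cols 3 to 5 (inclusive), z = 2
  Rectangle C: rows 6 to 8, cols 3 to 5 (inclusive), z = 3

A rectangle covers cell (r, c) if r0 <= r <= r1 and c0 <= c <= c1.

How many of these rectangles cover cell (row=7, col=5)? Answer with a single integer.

Check cell (7,5):
  A: rows 3-4 cols 3-4 -> outside (row miss)
  B: rows 5-10 cols 3-5 -> covers
  C: rows 6-8 cols 3-5 -> covers
Count covering = 2

Answer: 2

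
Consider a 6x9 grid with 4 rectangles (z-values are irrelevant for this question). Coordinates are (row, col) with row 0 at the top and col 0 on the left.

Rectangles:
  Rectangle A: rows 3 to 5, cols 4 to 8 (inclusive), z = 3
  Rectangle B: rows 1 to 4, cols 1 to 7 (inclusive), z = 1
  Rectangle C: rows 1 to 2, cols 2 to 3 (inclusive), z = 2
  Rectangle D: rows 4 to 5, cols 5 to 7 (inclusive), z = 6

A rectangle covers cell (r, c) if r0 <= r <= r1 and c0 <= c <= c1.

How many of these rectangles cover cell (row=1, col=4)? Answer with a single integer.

Answer: 1

Derivation:
Check cell (1,4):
  A: rows 3-5 cols 4-8 -> outside (row miss)
  B: rows 1-4 cols 1-7 -> covers
  C: rows 1-2 cols 2-3 -> outside (col miss)
  D: rows 4-5 cols 5-7 -> outside (row miss)
Count covering = 1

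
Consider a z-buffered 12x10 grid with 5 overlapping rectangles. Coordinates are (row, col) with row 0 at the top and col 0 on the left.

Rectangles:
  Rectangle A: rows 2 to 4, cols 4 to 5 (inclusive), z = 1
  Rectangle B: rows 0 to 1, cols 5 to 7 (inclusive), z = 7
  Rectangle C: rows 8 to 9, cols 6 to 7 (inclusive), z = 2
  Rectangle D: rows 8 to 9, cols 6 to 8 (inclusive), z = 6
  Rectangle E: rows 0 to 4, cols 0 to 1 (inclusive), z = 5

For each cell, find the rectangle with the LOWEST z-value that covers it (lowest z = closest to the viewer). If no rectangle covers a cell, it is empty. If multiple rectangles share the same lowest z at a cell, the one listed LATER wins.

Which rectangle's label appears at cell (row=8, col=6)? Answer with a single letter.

Answer: C

Derivation:
Check cell (8,6):
  A: rows 2-4 cols 4-5 -> outside (row miss)
  B: rows 0-1 cols 5-7 -> outside (row miss)
  C: rows 8-9 cols 6-7 z=2 -> covers; best now C (z=2)
  D: rows 8-9 cols 6-8 z=6 -> covers; best now C (z=2)
  E: rows 0-4 cols 0-1 -> outside (row miss)
Winner: C at z=2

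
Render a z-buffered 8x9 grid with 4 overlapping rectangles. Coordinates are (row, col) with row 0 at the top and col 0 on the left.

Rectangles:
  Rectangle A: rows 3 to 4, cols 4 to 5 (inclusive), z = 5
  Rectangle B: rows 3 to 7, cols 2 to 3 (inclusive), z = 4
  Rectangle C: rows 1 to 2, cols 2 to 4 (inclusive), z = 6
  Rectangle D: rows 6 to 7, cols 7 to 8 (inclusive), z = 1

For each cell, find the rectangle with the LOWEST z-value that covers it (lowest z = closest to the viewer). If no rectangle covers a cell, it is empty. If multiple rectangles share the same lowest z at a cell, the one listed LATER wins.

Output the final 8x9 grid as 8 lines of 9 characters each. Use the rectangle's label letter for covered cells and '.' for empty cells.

.........
..CCC....
..CCC....
..BBAA...
..BBAA...
..BB.....
..BB...DD
..BB...DD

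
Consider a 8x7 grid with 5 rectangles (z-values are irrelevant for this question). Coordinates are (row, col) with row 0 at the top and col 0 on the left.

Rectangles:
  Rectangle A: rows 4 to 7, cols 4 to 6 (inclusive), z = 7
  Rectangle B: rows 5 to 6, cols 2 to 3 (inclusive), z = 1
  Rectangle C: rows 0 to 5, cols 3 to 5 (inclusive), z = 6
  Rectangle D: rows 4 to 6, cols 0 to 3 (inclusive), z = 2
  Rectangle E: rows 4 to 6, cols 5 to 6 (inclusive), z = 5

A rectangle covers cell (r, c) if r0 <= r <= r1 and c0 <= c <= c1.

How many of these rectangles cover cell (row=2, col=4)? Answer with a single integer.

Check cell (2,4):
  A: rows 4-7 cols 4-6 -> outside (row miss)
  B: rows 5-6 cols 2-3 -> outside (row miss)
  C: rows 0-5 cols 3-5 -> covers
  D: rows 4-6 cols 0-3 -> outside (row miss)
  E: rows 4-6 cols 5-6 -> outside (row miss)
Count covering = 1

Answer: 1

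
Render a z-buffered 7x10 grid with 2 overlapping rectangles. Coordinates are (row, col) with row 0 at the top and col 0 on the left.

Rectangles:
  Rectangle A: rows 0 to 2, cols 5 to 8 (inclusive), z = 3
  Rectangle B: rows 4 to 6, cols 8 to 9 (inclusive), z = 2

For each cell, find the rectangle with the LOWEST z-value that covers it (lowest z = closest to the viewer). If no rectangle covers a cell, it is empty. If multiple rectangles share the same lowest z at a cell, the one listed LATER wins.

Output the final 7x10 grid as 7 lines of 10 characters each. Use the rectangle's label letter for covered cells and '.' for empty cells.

.....AAAA.
.....AAAA.
.....AAAA.
..........
........BB
........BB
........BB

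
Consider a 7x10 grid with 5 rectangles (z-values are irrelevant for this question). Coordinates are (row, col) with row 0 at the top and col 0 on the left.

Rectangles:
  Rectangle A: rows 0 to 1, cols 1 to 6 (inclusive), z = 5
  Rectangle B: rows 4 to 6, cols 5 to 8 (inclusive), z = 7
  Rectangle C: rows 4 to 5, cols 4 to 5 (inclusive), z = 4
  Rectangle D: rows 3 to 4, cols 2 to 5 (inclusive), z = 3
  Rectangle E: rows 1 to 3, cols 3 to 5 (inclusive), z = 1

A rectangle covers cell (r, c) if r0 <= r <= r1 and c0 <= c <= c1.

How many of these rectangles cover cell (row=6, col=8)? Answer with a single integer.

Check cell (6,8):
  A: rows 0-1 cols 1-6 -> outside (row miss)
  B: rows 4-6 cols 5-8 -> covers
  C: rows 4-5 cols 4-5 -> outside (row miss)
  D: rows 3-4 cols 2-5 -> outside (row miss)
  E: rows 1-3 cols 3-5 -> outside (row miss)
Count covering = 1

Answer: 1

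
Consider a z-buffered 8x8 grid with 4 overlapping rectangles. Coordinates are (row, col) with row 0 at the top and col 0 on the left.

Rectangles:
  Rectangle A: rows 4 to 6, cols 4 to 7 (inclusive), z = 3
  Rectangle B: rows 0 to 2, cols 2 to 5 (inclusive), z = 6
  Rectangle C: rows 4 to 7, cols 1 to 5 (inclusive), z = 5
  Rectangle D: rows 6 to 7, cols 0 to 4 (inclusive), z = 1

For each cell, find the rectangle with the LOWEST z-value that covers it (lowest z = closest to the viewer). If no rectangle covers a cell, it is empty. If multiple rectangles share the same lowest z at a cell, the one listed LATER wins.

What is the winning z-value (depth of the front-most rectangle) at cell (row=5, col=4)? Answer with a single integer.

Check cell (5,4):
  A: rows 4-6 cols 4-7 z=3 -> covers; best now A (z=3)
  B: rows 0-2 cols 2-5 -> outside (row miss)
  C: rows 4-7 cols 1-5 z=5 -> covers; best now A (z=3)
  D: rows 6-7 cols 0-4 -> outside (row miss)
Winner: A at z=3

Answer: 3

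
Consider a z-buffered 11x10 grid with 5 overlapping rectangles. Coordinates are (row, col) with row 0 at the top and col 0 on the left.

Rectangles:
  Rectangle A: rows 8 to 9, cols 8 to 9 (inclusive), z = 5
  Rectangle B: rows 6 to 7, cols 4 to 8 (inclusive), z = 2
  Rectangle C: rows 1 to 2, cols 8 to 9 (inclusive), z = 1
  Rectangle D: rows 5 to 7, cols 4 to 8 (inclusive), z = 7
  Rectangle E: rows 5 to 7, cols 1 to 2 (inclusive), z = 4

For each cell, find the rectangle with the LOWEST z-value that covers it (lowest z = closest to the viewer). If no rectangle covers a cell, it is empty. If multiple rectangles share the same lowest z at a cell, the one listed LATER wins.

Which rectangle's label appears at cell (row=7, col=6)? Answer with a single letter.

Check cell (7,6):
  A: rows 8-9 cols 8-9 -> outside (row miss)
  B: rows 6-7 cols 4-8 z=2 -> covers; best now B (z=2)
  C: rows 1-2 cols 8-9 -> outside (row miss)
  D: rows 5-7 cols 4-8 z=7 -> covers; best now B (z=2)
  E: rows 5-7 cols 1-2 -> outside (col miss)
Winner: B at z=2

Answer: B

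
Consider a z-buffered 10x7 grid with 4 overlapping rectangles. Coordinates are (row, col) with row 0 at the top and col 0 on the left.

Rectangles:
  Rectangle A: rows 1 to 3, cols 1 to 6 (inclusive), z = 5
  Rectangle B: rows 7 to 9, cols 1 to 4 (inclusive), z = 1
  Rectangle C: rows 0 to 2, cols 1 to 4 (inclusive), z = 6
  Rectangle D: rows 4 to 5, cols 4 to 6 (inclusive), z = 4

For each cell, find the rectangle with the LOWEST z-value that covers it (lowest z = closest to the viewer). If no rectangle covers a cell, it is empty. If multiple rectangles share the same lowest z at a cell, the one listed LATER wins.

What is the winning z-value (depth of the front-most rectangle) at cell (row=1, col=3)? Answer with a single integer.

Check cell (1,3):
  A: rows 1-3 cols 1-6 z=5 -> covers; best now A (z=5)
  B: rows 7-9 cols 1-4 -> outside (row miss)
  C: rows 0-2 cols 1-4 z=6 -> covers; best now A (z=5)
  D: rows 4-5 cols 4-6 -> outside (row miss)
Winner: A at z=5

Answer: 5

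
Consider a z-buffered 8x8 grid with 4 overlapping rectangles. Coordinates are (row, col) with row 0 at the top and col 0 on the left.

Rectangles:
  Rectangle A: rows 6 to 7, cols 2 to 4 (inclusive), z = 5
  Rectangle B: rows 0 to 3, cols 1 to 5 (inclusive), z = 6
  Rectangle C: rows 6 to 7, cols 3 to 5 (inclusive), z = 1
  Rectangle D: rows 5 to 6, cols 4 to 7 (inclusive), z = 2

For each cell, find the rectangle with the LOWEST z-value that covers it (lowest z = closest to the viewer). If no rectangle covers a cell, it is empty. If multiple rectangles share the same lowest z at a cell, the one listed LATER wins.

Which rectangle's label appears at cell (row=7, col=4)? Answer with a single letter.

Check cell (7,4):
  A: rows 6-7 cols 2-4 z=5 -> covers; best now A (z=5)
  B: rows 0-3 cols 1-5 -> outside (row miss)
  C: rows 6-7 cols 3-5 z=1 -> covers; best now C (z=1)
  D: rows 5-6 cols 4-7 -> outside (row miss)
Winner: C at z=1

Answer: C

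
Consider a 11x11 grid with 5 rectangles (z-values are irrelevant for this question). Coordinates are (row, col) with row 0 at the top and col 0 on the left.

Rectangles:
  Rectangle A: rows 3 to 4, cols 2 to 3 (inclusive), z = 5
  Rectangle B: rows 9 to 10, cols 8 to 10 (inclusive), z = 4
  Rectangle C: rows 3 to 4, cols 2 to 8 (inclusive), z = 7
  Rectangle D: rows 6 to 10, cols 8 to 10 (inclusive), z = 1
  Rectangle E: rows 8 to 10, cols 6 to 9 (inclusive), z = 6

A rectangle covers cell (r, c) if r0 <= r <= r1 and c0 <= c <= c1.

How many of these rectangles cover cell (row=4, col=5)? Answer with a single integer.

Answer: 1

Derivation:
Check cell (4,5):
  A: rows 3-4 cols 2-3 -> outside (col miss)
  B: rows 9-10 cols 8-10 -> outside (row miss)
  C: rows 3-4 cols 2-8 -> covers
  D: rows 6-10 cols 8-10 -> outside (row miss)
  E: rows 8-10 cols 6-9 -> outside (row miss)
Count covering = 1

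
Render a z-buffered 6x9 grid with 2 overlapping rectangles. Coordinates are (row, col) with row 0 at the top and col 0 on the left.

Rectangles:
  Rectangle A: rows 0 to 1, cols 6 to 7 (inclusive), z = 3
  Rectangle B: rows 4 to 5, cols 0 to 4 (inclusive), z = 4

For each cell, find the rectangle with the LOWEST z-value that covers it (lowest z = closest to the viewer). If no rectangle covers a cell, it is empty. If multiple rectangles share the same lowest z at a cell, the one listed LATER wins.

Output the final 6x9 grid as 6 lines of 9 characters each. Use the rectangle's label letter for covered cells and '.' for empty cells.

......AA.
......AA.
.........
.........
BBBBB....
BBBBB....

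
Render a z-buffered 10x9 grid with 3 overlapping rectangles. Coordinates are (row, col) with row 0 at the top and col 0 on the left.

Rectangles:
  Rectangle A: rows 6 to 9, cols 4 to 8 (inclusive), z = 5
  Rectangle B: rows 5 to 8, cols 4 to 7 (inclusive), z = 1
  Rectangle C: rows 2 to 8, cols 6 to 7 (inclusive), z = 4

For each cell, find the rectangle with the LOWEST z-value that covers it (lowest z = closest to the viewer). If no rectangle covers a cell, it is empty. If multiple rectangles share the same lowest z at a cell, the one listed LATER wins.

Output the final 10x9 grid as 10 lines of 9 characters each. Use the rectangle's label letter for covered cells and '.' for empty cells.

.........
.........
......CC.
......CC.
......CC.
....BBBB.
....BBBBA
....BBBBA
....BBBBA
....AAAAA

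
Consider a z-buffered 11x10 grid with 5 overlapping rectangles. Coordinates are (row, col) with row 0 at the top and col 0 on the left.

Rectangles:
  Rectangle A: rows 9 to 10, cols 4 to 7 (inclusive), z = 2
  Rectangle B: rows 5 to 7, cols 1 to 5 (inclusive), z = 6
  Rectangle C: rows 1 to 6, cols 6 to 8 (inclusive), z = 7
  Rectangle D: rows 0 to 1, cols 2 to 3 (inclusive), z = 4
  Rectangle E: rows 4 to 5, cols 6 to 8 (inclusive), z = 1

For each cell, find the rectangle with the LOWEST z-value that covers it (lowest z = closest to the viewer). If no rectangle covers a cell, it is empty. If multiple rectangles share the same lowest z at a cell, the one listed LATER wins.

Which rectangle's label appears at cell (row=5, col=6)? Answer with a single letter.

Check cell (5,6):
  A: rows 9-10 cols 4-7 -> outside (row miss)
  B: rows 5-7 cols 1-5 -> outside (col miss)
  C: rows 1-6 cols 6-8 z=7 -> covers; best now C (z=7)
  D: rows 0-1 cols 2-3 -> outside (row miss)
  E: rows 4-5 cols 6-8 z=1 -> covers; best now E (z=1)
Winner: E at z=1

Answer: E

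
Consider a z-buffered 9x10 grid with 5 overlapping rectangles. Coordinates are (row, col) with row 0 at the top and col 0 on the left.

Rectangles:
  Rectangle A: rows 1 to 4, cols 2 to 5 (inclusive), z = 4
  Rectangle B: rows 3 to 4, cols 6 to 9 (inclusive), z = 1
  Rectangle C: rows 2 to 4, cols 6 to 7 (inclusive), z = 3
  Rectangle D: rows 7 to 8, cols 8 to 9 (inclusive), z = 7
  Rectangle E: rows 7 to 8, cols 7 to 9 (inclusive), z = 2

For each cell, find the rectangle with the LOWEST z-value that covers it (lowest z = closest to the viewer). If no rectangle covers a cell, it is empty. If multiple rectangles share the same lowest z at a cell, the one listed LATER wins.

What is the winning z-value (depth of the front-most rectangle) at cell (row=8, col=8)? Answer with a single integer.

Check cell (8,8):
  A: rows 1-4 cols 2-5 -> outside (row miss)
  B: rows 3-4 cols 6-9 -> outside (row miss)
  C: rows 2-4 cols 6-7 -> outside (row miss)
  D: rows 7-8 cols 8-9 z=7 -> covers; best now D (z=7)
  E: rows 7-8 cols 7-9 z=2 -> covers; best now E (z=2)
Winner: E at z=2

Answer: 2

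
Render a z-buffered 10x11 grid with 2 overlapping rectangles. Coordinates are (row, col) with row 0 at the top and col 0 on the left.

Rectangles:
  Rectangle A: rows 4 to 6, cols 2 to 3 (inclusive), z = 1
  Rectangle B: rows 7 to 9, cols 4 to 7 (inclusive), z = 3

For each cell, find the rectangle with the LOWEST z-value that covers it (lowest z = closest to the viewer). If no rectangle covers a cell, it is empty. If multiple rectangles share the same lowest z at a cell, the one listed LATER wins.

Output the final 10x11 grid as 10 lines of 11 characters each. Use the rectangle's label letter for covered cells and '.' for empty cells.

...........
...........
...........
...........
..AA.......
..AA.......
..AA.......
....BBBB...
....BBBB...
....BBBB...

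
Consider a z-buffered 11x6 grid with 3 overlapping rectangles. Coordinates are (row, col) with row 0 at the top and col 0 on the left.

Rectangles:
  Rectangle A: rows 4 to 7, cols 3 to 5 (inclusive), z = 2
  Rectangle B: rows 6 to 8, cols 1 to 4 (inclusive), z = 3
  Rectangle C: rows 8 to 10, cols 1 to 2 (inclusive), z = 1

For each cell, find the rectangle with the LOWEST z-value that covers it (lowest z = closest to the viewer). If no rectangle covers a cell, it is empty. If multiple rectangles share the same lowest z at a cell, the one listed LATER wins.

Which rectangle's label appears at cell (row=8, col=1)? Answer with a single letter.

Answer: C

Derivation:
Check cell (8,1):
  A: rows 4-7 cols 3-5 -> outside (row miss)
  B: rows 6-8 cols 1-4 z=3 -> covers; best now B (z=3)
  C: rows 8-10 cols 1-2 z=1 -> covers; best now C (z=1)
Winner: C at z=1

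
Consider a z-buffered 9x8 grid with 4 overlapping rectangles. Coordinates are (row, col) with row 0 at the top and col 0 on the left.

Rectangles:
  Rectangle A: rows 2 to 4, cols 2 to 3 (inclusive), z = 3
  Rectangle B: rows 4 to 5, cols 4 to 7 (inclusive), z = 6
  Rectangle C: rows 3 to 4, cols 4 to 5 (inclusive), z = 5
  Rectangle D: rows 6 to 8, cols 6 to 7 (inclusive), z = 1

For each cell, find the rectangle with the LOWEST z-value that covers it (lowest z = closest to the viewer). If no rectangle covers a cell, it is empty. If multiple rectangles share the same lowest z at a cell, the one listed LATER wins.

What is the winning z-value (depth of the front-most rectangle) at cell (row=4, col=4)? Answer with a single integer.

Answer: 5

Derivation:
Check cell (4,4):
  A: rows 2-4 cols 2-3 -> outside (col miss)
  B: rows 4-5 cols 4-7 z=6 -> covers; best now B (z=6)
  C: rows 3-4 cols 4-5 z=5 -> covers; best now C (z=5)
  D: rows 6-8 cols 6-7 -> outside (row miss)
Winner: C at z=5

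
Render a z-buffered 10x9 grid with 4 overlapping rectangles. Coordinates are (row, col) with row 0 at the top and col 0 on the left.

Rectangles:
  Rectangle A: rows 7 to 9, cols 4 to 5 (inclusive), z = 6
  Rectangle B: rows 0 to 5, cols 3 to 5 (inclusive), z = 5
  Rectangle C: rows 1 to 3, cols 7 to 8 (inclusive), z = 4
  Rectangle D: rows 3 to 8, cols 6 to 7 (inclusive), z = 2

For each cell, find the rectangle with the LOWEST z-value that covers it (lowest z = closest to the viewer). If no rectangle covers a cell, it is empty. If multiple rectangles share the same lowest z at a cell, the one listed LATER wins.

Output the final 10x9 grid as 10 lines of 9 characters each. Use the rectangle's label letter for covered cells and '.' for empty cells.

...BBB...
...BBB.CC
...BBB.CC
...BBBDDC
...BBBDD.
...BBBDD.
......DD.
....AADD.
....AADD.
....AA...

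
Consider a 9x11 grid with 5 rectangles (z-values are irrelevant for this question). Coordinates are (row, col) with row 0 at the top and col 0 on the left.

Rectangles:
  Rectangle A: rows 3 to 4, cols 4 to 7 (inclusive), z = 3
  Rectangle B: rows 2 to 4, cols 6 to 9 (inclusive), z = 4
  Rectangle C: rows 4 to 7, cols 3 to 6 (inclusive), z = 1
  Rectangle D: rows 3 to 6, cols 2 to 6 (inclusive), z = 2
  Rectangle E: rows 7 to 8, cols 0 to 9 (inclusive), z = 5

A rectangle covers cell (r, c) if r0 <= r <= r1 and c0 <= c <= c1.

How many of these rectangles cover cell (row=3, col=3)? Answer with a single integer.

Answer: 1

Derivation:
Check cell (3,3):
  A: rows 3-4 cols 4-7 -> outside (col miss)
  B: rows 2-4 cols 6-9 -> outside (col miss)
  C: rows 4-7 cols 3-6 -> outside (row miss)
  D: rows 3-6 cols 2-6 -> covers
  E: rows 7-8 cols 0-9 -> outside (row miss)
Count covering = 1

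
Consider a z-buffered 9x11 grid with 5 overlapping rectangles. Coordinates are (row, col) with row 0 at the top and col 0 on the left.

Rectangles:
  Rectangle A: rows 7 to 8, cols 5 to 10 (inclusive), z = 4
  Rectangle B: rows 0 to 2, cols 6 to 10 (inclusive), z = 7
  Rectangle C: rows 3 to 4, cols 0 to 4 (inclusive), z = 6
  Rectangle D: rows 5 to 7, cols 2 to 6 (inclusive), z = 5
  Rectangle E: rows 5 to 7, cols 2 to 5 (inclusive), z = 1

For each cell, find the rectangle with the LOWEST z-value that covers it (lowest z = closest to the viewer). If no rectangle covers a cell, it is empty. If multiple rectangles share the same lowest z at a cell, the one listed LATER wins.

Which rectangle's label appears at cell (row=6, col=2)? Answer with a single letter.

Check cell (6,2):
  A: rows 7-8 cols 5-10 -> outside (row miss)
  B: rows 0-2 cols 6-10 -> outside (row miss)
  C: rows 3-4 cols 0-4 -> outside (row miss)
  D: rows 5-7 cols 2-6 z=5 -> covers; best now D (z=5)
  E: rows 5-7 cols 2-5 z=1 -> covers; best now E (z=1)
Winner: E at z=1

Answer: E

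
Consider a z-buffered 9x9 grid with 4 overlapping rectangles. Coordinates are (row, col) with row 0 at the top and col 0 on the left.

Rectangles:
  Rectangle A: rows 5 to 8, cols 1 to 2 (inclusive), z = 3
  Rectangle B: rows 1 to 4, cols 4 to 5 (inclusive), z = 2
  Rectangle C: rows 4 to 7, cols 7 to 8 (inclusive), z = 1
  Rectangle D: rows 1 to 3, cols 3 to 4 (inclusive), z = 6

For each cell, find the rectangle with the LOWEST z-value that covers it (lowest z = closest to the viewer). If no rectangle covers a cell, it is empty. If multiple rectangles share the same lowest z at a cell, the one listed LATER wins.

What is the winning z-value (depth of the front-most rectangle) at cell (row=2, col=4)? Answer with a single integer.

Check cell (2,4):
  A: rows 5-8 cols 1-2 -> outside (row miss)
  B: rows 1-4 cols 4-5 z=2 -> covers; best now B (z=2)
  C: rows 4-7 cols 7-8 -> outside (row miss)
  D: rows 1-3 cols 3-4 z=6 -> covers; best now B (z=2)
Winner: B at z=2

Answer: 2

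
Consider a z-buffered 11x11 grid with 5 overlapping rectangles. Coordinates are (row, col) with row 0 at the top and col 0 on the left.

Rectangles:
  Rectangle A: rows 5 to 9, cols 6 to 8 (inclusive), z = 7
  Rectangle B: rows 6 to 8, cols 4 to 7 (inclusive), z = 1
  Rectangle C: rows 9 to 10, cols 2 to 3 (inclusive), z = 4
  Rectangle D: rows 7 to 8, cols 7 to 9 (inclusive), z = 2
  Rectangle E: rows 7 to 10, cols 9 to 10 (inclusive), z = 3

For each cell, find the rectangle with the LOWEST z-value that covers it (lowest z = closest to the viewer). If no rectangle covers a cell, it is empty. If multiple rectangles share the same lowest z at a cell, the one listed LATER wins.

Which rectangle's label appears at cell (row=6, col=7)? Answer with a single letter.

Check cell (6,7):
  A: rows 5-9 cols 6-8 z=7 -> covers; best now A (z=7)
  B: rows 6-8 cols 4-7 z=1 -> covers; best now B (z=1)
  C: rows 9-10 cols 2-3 -> outside (row miss)
  D: rows 7-8 cols 7-9 -> outside (row miss)
  E: rows 7-10 cols 9-10 -> outside (row miss)
Winner: B at z=1

Answer: B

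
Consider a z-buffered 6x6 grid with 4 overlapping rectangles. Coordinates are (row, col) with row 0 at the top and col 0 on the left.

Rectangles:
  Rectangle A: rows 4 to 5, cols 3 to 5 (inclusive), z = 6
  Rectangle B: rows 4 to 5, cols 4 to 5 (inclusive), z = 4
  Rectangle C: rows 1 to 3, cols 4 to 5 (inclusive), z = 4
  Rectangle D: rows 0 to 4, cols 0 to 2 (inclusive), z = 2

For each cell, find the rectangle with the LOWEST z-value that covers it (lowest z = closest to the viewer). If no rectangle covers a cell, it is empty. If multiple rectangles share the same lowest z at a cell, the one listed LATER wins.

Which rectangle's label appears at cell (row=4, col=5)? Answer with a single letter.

Check cell (4,5):
  A: rows 4-5 cols 3-5 z=6 -> covers; best now A (z=6)
  B: rows 4-5 cols 4-5 z=4 -> covers; best now B (z=4)
  C: rows 1-3 cols 4-5 -> outside (row miss)
  D: rows 0-4 cols 0-2 -> outside (col miss)
Winner: B at z=4

Answer: B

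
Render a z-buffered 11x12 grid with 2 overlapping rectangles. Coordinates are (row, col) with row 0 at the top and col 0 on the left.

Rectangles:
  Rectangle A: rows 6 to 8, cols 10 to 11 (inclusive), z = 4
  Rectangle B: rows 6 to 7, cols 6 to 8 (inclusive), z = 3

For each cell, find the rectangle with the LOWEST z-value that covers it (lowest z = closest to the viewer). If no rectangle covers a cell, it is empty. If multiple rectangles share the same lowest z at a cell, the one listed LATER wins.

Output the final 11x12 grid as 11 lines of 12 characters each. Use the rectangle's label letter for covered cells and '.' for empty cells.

............
............
............
............
............
............
......BBB.AA
......BBB.AA
..........AA
............
............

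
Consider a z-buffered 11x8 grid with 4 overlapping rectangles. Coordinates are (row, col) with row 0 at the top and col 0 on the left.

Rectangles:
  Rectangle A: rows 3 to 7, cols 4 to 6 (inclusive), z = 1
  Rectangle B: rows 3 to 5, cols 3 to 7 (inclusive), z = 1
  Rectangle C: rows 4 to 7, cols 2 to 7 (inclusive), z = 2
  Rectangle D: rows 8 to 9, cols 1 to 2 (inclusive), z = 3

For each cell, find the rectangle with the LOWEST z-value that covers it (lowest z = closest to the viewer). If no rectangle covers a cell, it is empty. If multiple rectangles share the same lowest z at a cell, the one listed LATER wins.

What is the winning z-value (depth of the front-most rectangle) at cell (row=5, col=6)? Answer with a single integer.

Check cell (5,6):
  A: rows 3-7 cols 4-6 z=1 -> covers; best now A (z=1)
  B: rows 3-5 cols 3-7 z=1 -> covers; best now B (z=1)
  C: rows 4-7 cols 2-7 z=2 -> covers; best now B (z=1)
  D: rows 8-9 cols 1-2 -> outside (row miss)
Winner: B at z=1

Answer: 1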